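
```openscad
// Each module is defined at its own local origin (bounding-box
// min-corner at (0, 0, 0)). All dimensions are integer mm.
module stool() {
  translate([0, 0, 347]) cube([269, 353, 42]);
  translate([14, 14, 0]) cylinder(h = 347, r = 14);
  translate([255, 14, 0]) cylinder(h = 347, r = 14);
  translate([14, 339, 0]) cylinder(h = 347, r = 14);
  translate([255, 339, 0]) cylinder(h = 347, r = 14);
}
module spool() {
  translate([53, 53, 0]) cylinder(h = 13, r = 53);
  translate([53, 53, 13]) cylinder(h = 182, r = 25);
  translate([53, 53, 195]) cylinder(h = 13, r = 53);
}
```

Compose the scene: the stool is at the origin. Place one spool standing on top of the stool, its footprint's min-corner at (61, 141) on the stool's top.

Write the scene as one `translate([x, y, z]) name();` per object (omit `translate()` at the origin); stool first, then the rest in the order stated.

stool();
translate([61, 141, 389]) spool();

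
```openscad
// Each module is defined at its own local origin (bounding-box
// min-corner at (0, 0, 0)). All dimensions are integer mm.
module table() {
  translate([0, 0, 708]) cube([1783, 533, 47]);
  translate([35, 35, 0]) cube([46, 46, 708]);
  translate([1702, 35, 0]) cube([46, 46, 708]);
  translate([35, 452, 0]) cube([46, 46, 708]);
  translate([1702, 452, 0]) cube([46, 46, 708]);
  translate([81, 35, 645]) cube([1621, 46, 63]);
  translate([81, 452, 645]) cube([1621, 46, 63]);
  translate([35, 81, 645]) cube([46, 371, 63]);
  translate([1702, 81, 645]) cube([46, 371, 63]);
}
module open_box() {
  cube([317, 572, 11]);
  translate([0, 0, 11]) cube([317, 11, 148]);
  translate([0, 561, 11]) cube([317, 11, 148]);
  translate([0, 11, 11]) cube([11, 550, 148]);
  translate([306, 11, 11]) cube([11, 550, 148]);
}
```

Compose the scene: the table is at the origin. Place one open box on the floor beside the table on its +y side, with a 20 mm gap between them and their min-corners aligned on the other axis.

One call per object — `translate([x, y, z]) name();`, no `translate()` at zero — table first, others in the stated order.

table();
translate([0, 553, 0]) open_box();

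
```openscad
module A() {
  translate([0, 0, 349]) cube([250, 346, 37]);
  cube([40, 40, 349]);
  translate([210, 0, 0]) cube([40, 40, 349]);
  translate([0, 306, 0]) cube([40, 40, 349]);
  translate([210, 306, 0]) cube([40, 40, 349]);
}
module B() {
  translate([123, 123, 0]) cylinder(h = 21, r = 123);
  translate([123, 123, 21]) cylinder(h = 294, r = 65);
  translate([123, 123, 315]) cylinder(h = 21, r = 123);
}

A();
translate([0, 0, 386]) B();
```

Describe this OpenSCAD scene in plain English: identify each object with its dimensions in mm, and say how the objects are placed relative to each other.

A is a four-legged stool. The seat is 250×346 mm, 37 mm thick, top at z = 386 mm. It stands on four square legs, each 40×40 mm in cross-section, from z = 0 to the seat underside, each flush with a corner of the seat.

B is a spool: two coaxial disc flanges of radius 123 mm and thickness 21 mm, joined by a core cylinder of radius 65 mm and height 294 mm. The lower flange rests on z = 0 and the three cylinders share a vertical axis.

The spool is on top of the stool.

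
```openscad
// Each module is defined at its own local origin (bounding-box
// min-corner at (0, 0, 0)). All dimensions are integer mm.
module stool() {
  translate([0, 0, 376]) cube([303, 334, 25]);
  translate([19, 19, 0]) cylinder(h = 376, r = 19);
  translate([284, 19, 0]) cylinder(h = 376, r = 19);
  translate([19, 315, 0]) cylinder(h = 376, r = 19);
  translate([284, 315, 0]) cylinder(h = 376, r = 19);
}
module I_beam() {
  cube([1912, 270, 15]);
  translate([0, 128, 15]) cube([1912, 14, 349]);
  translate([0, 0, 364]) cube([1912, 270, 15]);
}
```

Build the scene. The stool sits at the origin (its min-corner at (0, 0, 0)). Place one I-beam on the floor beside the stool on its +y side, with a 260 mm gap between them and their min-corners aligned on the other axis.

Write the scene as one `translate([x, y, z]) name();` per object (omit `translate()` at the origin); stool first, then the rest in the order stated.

stool();
translate([0, 594, 0]) I_beam();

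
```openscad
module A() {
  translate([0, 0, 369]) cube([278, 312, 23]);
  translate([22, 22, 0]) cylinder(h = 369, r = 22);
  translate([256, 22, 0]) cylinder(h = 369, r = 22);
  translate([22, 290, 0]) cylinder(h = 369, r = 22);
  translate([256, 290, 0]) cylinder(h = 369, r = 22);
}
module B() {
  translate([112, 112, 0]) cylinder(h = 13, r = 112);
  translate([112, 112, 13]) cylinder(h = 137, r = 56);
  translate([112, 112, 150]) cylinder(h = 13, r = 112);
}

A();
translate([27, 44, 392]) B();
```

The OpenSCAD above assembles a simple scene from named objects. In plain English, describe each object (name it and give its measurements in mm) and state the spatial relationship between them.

A is a simple wooden stool: a rectangular seat 278 mm (x) by 312 mm (y), 23 mm thick, top face at z = 392 mm, on four round legs, each 44 mm in diameter. The legs rest on z = 0, each leg's axis is inset half a diameter from the nearest pair of seat edges (so the leg's bounding box is flush with the corner).

B is a spool: two coaxial disc flanges of radius 112 mm and thickness 13 mm, joined by a core cylinder of radius 56 mm and height 137 mm. The lower flange rests on z = 0 and the three cylinders share a vertical axis.

The spool is on top of the stool, centred.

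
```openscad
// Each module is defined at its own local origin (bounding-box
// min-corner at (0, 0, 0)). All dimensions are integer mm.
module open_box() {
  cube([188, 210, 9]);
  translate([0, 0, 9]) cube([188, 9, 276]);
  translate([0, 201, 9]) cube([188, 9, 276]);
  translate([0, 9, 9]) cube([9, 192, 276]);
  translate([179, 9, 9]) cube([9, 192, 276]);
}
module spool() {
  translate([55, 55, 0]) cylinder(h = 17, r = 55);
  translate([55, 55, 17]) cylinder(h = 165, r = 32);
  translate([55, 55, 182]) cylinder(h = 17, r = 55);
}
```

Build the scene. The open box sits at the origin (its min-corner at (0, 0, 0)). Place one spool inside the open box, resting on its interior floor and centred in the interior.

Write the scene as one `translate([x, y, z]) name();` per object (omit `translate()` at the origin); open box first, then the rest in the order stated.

open_box();
translate([39, 50, 9]) spool();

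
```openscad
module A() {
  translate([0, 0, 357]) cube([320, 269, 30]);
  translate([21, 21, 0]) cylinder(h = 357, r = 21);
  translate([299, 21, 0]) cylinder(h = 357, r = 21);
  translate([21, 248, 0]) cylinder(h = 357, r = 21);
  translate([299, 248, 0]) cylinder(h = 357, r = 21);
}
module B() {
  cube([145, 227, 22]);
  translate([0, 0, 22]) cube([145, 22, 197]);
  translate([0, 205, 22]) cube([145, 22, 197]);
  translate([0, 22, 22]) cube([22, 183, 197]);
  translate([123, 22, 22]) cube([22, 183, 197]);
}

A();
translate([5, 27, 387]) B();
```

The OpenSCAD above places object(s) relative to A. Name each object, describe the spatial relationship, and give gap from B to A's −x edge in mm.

The open box's min-x is at 5; the stool's min-x is 0; gap = 5 mm.

A is a stool. B is an open box. The open box is on top of the stool. The gap from the open box to the stool's −x edge is 5 mm.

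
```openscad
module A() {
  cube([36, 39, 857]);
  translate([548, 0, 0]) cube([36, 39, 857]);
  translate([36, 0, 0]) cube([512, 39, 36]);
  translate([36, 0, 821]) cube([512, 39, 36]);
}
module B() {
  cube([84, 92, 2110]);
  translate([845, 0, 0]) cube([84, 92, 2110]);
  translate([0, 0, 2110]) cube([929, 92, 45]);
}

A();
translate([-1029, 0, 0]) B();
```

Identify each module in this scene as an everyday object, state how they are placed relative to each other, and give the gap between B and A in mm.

The door frame's nearest face is 100 mm from the picture frame's −x face.

A is a picture frame. B is a door frame. The door frame is on the floor beside the picture frame on its −x side. The gap between the door frame and the picture frame is 100 mm.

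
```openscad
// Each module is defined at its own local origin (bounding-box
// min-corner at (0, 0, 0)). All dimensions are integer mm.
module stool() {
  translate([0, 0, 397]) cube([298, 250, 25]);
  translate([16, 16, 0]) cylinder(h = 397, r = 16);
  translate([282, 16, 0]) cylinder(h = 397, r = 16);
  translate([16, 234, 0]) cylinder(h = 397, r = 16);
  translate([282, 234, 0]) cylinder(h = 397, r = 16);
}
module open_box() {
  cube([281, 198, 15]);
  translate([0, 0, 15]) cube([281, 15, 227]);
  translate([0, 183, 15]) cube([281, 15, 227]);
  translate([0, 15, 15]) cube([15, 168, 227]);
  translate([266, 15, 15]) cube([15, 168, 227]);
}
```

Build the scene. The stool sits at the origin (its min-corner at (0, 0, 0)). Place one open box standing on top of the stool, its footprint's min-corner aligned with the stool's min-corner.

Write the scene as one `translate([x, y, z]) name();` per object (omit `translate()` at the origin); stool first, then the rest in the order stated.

stool();
translate([0, 0, 422]) open_box();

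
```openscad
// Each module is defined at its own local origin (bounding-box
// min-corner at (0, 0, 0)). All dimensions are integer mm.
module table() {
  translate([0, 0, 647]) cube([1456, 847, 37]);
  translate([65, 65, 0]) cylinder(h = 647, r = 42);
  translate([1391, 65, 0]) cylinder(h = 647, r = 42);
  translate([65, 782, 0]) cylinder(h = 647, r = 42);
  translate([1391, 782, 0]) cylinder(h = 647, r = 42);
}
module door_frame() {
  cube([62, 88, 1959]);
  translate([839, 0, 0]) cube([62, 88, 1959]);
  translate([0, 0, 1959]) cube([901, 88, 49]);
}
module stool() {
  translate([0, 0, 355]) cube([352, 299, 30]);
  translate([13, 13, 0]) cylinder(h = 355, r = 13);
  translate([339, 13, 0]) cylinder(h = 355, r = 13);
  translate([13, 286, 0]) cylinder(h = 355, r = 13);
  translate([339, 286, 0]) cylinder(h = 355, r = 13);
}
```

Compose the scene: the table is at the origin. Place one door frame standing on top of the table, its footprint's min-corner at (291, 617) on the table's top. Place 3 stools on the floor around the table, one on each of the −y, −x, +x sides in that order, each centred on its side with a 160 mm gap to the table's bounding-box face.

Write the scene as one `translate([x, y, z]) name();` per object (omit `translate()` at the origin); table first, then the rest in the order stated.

table();
translate([291, 617, 684]) door_frame();
translate([552, -459, 0]) stool();
translate([-512, 274, 0]) stool();
translate([1616, 274, 0]) stool();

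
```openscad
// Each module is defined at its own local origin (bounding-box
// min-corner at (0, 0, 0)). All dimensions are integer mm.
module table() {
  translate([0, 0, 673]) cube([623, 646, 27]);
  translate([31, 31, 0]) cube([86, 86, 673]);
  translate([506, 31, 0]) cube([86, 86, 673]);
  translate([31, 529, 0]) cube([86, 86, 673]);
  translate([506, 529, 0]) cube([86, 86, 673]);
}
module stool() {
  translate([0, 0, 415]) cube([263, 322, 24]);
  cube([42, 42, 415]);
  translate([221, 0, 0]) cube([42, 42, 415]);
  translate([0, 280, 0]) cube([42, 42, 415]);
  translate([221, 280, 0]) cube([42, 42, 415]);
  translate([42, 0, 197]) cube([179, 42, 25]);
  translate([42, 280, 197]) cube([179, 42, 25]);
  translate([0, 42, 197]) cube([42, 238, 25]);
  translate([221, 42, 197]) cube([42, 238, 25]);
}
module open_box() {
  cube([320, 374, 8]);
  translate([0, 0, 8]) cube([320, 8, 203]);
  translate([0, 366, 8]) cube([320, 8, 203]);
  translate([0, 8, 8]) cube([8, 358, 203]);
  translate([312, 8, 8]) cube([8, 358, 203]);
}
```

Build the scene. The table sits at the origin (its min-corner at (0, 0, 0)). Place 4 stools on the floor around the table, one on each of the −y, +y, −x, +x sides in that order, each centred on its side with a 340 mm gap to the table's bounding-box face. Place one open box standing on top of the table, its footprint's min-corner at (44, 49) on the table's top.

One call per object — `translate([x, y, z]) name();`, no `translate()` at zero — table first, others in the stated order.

table();
translate([180, -662, 0]) stool();
translate([180, 986, 0]) stool();
translate([-603, 162, 0]) stool();
translate([963, 162, 0]) stool();
translate([44, 49, 700]) open_box();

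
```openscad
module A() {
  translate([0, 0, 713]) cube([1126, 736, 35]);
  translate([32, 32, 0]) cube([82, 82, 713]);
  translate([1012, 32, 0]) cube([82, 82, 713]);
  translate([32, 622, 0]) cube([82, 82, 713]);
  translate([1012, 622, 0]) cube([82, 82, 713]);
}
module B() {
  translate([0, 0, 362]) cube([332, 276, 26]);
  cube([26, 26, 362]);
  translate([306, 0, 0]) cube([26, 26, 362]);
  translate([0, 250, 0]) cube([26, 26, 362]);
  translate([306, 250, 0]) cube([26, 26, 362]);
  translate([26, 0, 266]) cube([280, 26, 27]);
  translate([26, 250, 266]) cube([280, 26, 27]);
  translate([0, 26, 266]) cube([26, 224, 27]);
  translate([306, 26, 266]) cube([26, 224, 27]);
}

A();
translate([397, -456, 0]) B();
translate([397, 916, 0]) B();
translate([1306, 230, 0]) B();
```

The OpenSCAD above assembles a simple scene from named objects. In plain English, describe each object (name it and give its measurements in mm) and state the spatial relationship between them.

A is a table: top 1126 mm (x) × 736 mm (y), 35 mm thick, upper face at z = 748 mm, on four 82×82 mm square legs, each inset 32 mm from the nearest pair of top edges, running from z = 0 to the bottom of the top.

B is a simple wooden stool: a rectangular seat 332 mm (x) by 276 mm (y), 26 mm thick, top face at z = 388 mm, on four square legs, each 26×26 mm in cross-section. The legs rest on z = 0, each flush with a corner of the seat. Four stretchers, 26 mm wide and 27 mm tall, connect adjacent legs with their undersides at z = 266 mm, each running between the inner faces of the legs it joins and aligned with the legs' outer faces on the other axis.

Three stools sit around the table at the −y, +y, +x sides.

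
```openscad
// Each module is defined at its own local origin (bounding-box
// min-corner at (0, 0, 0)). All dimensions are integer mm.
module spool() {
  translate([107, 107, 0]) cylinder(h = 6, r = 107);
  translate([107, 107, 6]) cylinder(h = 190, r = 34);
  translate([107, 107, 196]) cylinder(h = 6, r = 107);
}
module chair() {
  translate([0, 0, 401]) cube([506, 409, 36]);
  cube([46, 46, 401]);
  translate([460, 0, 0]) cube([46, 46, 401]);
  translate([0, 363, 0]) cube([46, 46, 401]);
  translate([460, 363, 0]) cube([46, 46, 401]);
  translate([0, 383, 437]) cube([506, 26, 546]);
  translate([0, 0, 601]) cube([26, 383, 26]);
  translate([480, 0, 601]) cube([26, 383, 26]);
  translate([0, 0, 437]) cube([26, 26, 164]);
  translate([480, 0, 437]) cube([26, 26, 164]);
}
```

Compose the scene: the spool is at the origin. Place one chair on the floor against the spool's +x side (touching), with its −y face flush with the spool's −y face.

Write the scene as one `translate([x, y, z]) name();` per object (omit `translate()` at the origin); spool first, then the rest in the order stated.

spool();
translate([214, 0, 0]) chair();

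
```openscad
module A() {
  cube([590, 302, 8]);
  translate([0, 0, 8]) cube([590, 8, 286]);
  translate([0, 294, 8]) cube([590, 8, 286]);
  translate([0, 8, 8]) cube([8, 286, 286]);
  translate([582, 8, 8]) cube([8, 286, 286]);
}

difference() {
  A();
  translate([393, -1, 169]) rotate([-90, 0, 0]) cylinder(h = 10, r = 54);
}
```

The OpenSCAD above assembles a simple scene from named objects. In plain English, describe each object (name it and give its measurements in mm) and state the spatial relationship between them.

A is an open storage box with external size 590×302×294 mm and wall thickness 8 mm (the base is also 8 mm thick). The base covers the whole footprint; the four walls stand on the base, with the y-facing walls full-width and the x-facing walls fitting between their inner faces.

The open box has a circular hole of radius 54 mm through its front wall, centred at (x = 393, z = 169).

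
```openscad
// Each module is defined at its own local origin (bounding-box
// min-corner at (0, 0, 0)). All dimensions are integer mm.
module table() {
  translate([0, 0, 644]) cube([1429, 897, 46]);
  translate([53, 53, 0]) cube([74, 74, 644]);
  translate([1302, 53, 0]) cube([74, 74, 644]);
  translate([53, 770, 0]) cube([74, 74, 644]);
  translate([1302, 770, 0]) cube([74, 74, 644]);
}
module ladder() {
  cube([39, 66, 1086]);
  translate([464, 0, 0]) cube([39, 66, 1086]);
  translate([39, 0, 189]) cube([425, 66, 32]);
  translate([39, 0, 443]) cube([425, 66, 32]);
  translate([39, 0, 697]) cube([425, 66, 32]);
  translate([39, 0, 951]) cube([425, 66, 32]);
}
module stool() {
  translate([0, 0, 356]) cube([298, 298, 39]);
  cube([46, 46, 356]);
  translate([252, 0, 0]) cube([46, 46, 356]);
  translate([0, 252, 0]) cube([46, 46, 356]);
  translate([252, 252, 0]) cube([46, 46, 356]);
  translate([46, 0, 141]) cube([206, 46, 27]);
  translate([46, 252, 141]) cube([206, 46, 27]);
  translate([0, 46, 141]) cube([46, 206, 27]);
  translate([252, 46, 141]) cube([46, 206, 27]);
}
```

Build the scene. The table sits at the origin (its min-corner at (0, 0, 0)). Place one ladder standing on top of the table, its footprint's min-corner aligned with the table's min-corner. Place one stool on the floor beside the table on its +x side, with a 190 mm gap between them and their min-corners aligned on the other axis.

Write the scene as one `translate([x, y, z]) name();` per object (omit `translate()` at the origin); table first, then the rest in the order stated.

table();
translate([0, 0, 690]) ladder();
translate([1619, 0, 0]) stool();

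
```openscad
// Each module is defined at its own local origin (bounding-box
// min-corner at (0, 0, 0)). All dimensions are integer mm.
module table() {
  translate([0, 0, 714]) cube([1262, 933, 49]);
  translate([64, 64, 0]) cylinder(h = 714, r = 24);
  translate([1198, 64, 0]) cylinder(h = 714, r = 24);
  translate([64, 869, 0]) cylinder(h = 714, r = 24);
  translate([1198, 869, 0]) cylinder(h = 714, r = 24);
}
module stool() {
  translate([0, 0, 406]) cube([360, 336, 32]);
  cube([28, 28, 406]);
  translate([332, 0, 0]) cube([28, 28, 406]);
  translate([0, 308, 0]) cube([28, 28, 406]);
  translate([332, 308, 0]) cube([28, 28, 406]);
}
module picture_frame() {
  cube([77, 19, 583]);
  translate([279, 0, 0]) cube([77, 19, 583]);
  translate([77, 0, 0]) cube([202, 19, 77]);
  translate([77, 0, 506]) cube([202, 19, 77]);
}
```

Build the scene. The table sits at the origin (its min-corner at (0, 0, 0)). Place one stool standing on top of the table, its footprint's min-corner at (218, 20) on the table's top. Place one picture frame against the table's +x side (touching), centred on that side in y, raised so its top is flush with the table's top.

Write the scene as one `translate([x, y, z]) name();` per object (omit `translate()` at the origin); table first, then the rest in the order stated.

table();
translate([218, 20, 763]) stool();
translate([1262, 457, 180]) picture_frame();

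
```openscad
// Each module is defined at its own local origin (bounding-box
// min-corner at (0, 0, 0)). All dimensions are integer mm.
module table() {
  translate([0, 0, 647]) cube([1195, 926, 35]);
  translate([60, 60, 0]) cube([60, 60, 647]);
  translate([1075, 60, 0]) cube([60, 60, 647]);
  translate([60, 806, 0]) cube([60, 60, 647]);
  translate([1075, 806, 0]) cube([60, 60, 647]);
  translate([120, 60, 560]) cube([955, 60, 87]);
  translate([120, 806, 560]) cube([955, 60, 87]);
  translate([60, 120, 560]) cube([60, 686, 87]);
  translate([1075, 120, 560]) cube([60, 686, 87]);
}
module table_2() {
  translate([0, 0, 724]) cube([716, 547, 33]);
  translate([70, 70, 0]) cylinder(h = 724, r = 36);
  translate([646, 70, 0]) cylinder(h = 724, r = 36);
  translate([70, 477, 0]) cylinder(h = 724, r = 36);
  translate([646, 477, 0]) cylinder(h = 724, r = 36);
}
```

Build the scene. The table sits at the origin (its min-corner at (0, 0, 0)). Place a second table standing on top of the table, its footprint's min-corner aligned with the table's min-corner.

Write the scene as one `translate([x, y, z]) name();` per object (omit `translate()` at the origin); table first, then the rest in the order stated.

table();
translate([0, 0, 682]) table_2();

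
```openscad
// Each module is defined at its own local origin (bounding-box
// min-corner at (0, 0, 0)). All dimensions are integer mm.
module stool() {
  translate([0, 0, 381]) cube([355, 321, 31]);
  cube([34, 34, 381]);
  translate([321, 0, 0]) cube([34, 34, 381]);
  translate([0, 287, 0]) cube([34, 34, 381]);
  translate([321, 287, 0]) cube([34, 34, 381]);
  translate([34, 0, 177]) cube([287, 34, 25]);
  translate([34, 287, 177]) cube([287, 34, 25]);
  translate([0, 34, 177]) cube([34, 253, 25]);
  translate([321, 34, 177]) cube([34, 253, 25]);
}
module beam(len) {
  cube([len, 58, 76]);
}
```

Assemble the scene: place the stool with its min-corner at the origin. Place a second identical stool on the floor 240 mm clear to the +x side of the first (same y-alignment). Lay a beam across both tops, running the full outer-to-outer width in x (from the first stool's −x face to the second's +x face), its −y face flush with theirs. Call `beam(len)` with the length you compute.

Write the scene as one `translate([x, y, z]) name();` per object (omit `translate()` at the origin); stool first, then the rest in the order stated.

stool();
translate([595, 0, 0]) stool();
translate([0, 0, 412]) beam(950);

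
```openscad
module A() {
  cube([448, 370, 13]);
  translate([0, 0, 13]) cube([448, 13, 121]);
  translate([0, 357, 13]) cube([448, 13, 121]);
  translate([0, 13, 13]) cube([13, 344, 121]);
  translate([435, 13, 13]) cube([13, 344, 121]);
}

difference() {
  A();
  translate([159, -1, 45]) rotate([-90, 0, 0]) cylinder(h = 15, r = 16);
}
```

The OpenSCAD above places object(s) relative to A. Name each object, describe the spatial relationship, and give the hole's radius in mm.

The subtracted cylinder has r = 16 mm.

A is an open box. The open box has a circular hole through its front wall. The hole's radius is 16 mm.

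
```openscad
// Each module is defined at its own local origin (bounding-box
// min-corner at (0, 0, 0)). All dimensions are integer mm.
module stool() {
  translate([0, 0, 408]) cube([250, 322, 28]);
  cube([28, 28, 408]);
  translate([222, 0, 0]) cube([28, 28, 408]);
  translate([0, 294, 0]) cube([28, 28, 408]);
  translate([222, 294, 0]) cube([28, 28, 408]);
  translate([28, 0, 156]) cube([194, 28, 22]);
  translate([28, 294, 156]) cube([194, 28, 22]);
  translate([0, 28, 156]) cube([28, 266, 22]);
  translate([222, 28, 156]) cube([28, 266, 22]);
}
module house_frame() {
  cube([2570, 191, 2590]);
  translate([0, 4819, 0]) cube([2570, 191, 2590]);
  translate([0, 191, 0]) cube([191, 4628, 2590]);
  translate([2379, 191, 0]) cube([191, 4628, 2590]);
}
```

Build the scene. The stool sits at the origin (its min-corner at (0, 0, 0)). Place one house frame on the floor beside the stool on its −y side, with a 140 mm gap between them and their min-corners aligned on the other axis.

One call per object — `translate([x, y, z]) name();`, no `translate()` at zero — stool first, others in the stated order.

stool();
translate([0, -5150, 0]) house_frame();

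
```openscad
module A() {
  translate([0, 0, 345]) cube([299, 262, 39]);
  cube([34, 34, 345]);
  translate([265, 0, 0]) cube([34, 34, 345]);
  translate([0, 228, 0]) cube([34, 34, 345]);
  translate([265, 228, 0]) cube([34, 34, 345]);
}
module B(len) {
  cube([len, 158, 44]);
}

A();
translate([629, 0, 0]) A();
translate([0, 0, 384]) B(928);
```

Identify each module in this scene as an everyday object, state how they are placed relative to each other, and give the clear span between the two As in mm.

Second stool starts at x = 629; first ends at x = 299; clear span = 629 − 299 = 330 mm.

A is a stool. B is a beam. A beam spans the tops of two stools. The clear span between the two stools is 330 mm.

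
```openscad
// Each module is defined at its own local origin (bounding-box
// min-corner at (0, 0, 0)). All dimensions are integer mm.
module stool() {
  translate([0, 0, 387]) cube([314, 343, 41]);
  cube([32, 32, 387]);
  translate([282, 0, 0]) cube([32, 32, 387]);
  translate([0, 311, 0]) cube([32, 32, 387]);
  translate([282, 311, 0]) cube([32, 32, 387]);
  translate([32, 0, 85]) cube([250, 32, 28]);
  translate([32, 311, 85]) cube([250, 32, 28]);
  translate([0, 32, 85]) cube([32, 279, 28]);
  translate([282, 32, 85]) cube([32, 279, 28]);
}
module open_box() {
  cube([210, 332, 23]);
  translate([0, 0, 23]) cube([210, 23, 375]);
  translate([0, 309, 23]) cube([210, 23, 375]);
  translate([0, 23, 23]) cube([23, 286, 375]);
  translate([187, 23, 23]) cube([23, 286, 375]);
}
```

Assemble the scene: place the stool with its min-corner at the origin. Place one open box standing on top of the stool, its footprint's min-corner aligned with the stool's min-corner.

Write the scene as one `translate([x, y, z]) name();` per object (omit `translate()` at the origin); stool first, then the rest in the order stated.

stool();
translate([0, 0, 428]) open_box();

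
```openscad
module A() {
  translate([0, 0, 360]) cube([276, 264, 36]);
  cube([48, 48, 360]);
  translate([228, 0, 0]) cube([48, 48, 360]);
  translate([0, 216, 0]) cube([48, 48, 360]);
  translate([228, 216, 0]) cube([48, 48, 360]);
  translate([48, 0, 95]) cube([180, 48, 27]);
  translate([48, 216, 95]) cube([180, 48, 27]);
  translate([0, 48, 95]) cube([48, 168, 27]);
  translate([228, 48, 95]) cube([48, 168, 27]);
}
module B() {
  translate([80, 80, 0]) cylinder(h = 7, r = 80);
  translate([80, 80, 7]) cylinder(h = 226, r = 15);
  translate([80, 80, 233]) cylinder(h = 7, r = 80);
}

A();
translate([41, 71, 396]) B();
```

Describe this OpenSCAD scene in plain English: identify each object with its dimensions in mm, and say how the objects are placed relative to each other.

A is a four-legged stool. The seat is 276×264 mm, 36 mm thick, top at z = 396 mm. It stands on four square legs, each 48×48 mm in cross-section, from z = 0 to the seat underside, each flush with a corner of the seat. Four stretchers, 48 mm wide and 27 mm tall, connect adjacent legs with their undersides at z = 95 mm, each running between the inner faces of the legs it joins and aligned with the legs' outer faces on the other axis.

B is a spool: two coaxial disc flanges of radius 80 mm and thickness 7 mm, joined by a core cylinder of radius 15 mm and height 226 mm. The lower flange rests on z = 0 and the three cylinders share a vertical axis.

The spool is on top of the stool.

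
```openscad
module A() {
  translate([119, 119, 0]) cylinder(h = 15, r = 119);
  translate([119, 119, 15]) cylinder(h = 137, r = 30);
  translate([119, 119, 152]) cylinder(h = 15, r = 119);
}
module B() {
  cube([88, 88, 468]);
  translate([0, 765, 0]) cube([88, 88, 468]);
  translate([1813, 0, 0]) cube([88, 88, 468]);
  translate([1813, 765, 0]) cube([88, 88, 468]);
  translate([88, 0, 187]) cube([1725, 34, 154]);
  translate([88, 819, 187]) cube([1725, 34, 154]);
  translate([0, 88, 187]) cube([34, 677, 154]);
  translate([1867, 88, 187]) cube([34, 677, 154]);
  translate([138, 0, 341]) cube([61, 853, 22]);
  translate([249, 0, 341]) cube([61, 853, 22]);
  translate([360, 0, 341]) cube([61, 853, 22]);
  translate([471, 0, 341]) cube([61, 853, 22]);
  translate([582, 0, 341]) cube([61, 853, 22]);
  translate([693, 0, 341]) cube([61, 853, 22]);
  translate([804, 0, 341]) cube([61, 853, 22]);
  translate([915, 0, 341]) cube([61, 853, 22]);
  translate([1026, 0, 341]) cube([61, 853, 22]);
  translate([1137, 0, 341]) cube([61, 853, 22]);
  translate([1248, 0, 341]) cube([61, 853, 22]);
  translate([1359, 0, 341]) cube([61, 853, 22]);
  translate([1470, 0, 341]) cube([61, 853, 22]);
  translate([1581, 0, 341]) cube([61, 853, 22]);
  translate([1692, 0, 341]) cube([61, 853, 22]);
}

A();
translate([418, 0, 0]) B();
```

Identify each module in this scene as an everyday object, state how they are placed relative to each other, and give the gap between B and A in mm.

A is a spool. B is a bed frame. The bed frame is on the floor beside the spool on its +x side. The gap between the bed frame and the spool is 180 mm.

The bed frame's nearest face is 180 mm from the spool's +x face.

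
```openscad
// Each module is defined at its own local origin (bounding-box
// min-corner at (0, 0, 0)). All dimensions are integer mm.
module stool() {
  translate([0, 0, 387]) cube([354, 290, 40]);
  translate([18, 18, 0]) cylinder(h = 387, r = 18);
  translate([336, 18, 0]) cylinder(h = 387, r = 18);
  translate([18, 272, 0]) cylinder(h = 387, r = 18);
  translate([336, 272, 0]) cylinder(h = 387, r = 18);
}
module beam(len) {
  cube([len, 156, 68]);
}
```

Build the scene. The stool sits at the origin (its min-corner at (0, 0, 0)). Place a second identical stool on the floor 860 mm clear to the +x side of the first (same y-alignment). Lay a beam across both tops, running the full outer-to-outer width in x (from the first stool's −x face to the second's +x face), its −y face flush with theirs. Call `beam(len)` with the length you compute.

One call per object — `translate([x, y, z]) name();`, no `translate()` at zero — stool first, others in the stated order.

stool();
translate([1214, 0, 0]) stool();
translate([0, 0, 427]) beam(1568);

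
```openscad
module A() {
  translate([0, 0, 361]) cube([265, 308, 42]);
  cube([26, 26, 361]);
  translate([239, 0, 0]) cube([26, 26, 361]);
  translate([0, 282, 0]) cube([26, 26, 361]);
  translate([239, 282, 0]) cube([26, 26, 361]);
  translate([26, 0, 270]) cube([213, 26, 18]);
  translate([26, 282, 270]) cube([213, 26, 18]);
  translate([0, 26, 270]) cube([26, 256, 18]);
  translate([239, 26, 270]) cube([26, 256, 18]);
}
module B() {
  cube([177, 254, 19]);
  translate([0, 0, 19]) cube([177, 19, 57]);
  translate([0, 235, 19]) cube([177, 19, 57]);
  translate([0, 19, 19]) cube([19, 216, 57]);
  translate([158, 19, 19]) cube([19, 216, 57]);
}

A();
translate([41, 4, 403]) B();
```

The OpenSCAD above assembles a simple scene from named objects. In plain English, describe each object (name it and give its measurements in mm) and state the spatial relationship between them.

A is a simple wooden stool: a rectangular seat 265 mm (x) by 308 mm (y), 42 mm thick, top face at z = 403 mm, on four square legs, each 26×26 mm in cross-section. The legs rest on z = 0, each flush with a corner of the seat. Four stretchers, 26 mm wide and 18 mm tall, connect adjacent legs with their undersides at z = 270 mm, each running between the inner faces of the legs it joins and aligned with the legs' outer faces on the other axis.

B is an open-topped rectangular box: outside dimensions 177×254×76 mm, with a uniform wall and base thickness of 19 mm. The base is a full 177×254 slab on the floor; four walls sit on top of the base. The front and back walls (the −y and +y sides) span the full width; the two side walls fit between them.

The open box is on top of the stool.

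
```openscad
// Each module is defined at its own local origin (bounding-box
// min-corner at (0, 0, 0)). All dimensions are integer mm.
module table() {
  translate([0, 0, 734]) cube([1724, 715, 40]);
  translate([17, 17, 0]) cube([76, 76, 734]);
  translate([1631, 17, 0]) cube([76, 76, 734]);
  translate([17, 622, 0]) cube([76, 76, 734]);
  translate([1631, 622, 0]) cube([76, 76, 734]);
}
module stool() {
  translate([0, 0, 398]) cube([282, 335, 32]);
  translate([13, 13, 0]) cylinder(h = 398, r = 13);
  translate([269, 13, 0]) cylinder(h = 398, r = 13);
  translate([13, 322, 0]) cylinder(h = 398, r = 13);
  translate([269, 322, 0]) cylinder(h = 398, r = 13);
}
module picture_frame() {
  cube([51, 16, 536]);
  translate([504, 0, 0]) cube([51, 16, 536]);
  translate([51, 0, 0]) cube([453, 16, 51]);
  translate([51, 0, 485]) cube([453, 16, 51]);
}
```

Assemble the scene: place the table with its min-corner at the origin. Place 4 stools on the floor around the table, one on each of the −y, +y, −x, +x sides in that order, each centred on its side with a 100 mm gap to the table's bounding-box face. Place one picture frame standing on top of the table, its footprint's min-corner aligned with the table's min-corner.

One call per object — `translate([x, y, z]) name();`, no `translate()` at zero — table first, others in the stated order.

table();
translate([721, -435, 0]) stool();
translate([721, 815, 0]) stool();
translate([-382, 190, 0]) stool();
translate([1824, 190, 0]) stool();
translate([0, 0, 774]) picture_frame();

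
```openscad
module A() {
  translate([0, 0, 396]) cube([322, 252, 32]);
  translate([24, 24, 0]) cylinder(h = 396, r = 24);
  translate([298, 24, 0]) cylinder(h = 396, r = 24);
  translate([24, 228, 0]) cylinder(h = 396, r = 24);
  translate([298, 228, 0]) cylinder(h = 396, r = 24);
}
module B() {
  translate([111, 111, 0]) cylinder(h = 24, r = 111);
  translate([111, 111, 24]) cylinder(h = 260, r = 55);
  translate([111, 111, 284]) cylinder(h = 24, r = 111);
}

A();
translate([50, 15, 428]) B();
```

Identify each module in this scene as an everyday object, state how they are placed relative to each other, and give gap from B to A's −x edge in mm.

The spool's min-x is at 50; the stool's min-x is 0; gap = 50 mm.

A is a stool. B is a spool. The spool is on top of the stool, centred. The gap from the spool to the stool's −x edge is 50 mm.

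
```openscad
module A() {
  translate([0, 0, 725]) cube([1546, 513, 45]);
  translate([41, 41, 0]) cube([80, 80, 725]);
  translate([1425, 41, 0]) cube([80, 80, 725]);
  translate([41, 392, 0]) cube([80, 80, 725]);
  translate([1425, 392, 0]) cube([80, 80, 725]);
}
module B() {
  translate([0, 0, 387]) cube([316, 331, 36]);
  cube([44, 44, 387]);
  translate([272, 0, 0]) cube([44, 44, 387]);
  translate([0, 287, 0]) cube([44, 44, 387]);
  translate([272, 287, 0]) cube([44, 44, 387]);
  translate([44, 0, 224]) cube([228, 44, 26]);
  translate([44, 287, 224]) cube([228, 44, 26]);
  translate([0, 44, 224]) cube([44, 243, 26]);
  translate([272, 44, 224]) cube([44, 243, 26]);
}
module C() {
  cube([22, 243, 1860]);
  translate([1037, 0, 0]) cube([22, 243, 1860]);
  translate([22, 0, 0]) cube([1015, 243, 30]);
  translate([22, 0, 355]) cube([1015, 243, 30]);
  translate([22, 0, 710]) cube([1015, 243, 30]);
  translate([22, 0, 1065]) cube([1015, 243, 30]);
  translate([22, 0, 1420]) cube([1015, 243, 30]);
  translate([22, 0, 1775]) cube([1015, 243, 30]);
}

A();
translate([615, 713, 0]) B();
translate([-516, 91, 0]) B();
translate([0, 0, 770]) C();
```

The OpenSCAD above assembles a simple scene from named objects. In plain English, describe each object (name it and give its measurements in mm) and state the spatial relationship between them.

A is a table: top 1546 mm (x) × 513 mm (y), 45 mm thick, upper face at z = 770 mm, on four 80×80 mm square legs, each inset 41 mm from the nearest pair of top edges, running from z = 0 to the bottom of the top.

B is a four-legged stool. The seat is 316×331 mm, 36 mm thick, top at z = 423 mm. It stands on four square legs, each 44×44 mm in cross-section, from z = 0 to the seat underside, each flush with a corner of the seat. Four stretchers, 44 mm wide and 26 mm tall, connect adjacent legs with their undersides at z = 224 mm, each running between the inner faces of the legs it joins and aligned with the legs' outer faces on the other axis.

C is an open bookshelf. Two side panels, each 22 mm thick, 243 mm deep and 1860 mm tall, stand 1059 mm apart (outside-to-outside). Between them sit 6 shelves, each 30 mm thick and 243 mm deep, spanning the full gap between the sides. The bottom shelf rests on the floor (its underside at z = 0) and the clear gap between one shelf's top and the next shelf's underside is 325 mm.

Two stools sit around the table at the +y, −x sides. The bookshelf is on top of the table.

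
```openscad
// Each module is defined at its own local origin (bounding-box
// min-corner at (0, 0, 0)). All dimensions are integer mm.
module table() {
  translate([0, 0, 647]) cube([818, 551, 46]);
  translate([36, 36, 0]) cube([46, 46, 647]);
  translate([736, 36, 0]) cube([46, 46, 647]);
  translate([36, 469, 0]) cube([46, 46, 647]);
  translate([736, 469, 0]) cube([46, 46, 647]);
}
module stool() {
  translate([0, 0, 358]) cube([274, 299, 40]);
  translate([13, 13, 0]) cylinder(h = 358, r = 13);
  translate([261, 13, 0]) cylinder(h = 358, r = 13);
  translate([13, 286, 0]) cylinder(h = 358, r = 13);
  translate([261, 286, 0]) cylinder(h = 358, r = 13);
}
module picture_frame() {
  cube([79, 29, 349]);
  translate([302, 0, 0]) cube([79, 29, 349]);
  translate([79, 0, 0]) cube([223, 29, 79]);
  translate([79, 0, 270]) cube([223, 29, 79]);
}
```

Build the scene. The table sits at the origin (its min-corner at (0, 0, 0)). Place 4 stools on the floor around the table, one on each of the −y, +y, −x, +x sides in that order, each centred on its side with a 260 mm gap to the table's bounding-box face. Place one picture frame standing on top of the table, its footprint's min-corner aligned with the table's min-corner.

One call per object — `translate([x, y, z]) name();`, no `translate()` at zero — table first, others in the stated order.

table();
translate([272, -559, 0]) stool();
translate([272, 811, 0]) stool();
translate([-534, 126, 0]) stool();
translate([1078, 126, 0]) stool();
translate([0, 0, 693]) picture_frame();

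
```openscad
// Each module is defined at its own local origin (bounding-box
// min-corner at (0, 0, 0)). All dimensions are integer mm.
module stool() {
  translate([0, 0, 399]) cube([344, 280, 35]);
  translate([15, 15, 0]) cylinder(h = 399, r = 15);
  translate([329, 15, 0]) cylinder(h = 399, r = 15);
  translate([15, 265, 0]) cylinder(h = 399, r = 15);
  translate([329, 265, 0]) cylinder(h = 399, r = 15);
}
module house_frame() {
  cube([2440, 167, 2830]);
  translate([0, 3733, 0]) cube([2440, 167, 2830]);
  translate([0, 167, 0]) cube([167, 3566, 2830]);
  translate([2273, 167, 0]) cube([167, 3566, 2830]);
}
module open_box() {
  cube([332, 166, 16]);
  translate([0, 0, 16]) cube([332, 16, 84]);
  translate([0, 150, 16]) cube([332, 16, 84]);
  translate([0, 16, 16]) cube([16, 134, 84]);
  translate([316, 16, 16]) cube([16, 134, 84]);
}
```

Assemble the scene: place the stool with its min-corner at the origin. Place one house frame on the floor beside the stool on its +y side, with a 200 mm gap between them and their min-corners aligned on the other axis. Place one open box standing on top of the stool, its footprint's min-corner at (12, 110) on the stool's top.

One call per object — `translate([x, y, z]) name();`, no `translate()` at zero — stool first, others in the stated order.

stool();
translate([0, 480, 0]) house_frame();
translate([12, 110, 434]) open_box();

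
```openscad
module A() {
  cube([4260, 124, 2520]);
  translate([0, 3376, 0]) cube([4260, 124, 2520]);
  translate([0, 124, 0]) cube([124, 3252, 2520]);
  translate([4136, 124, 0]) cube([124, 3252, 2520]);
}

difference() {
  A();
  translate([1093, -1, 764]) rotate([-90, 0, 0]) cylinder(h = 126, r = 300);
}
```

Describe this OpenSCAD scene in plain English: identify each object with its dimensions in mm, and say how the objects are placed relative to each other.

A is the wall frame of a small rectangular building: four walls, each 2520 mm tall and 124 mm thick, enclosing a footprint 4260 mm (x) by 3500 mm (y) outside-to-outside, with no floor or roof. The front and back walls (the −y and +y sides) span the full width; the two side walls fit between them.

The house frame has a circular hole of radius 300 mm through its front wall, centred at (x = 1093, z = 764).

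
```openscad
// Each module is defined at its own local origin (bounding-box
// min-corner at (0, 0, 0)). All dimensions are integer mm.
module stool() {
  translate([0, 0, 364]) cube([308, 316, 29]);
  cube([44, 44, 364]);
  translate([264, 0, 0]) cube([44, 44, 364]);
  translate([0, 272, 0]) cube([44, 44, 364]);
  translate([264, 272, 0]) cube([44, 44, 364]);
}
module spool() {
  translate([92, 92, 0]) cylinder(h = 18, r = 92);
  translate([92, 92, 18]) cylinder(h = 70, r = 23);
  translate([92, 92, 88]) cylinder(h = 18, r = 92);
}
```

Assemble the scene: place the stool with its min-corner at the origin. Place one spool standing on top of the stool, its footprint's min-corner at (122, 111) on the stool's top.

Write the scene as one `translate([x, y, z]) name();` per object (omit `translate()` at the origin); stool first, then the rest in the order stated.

stool();
translate([122, 111, 393]) spool();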